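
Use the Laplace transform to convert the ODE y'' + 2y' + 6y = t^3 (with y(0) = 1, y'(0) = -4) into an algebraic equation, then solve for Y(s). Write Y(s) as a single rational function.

Y(s) = (s^5 - 2*s^4 + 6)/(s^6 + 2*s^5 + 6*s^4)

Take the Laplace transform of both sides.
Using L{y''} = s^2 Y - s·y(0) - y'(0) and L{y'} = sY - y(0), with y(0) = 1, y'(0) = -4, the left side becomes (s^2 + 2*s + 6)Y - (s - 2).
The right side is L{t^3} = 6/s^4.
So (s^2 + 2*s + 6)Y = 6/s^4 + (s - 2).
Solve for Y(s) and write it as one ratio of polynomials.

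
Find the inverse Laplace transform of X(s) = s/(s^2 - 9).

cosh(3*t)

Since L{cosh(3t)} = s/(s^2 - 9), the inverse is cosh(3*t).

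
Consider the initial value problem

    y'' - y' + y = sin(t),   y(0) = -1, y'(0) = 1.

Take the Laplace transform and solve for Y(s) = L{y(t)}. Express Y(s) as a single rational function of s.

Y(s) = (-s^3 + 2*s^2 - s + 3)/(s^4 - s^3 + 2*s^2 - s + 1)

Take the Laplace transform of both sides.
Using L{y''} = s^2 Y - s·y(0) - y'(0) and L{y'} = sY - y(0), with y(0) = -1, y'(0) = 1, the left side becomes (s^2 - s + 1)Y - (-s + 2).
The right side is L{sin(t)} = 1/(s^2 + 1).
So (s^2 - s + 1)Y = 1/(s^2 + 1) + (-s + 2).
Divide through and combine into a single rational function.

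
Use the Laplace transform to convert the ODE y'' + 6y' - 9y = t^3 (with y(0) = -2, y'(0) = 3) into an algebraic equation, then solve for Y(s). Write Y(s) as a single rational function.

Y(s) = (-2*s^5 - 9*s^4 + 6)/(s^6 + 6*s^5 - 9*s^4)

Transform both sides with L{·}.
With L{y''} = s^2 Y - s·y(0) - y'(0) and L{y'} = sY - y(0), with y(0) = -2, y'(0) = 3: the LHS transforms to (s^2 + 6*s - 9)Y - (-2*s - 9).
The right side is L{t^3} = 6/s^4.
So (s^2 + 6*s - 9)Y = 6/s^4 + (-2*s - 9).
Divide through and combine into a single rational function.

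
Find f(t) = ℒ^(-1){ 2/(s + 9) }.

f(t) = 2*exp(-9*t)

Since L{e^(-9t)} = 1/(s + 9), the inverse is e^(-9*t), scaled by 2.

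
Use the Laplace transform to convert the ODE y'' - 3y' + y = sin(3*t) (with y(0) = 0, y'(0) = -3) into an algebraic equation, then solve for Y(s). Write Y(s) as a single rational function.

Take the Laplace transform of both sides.
With L{y''} = s^2 Y - s·y(0) - y'(0) and L{y'} = sY - y(0), with y(0) = 0, y'(0) = -3: the LHS transforms to (s^2 - 3*s + 1)Y - (-3).
The right side is L{sin(3*t)} = 3/(s^2 + 9).
So (s^2 - 3*s + 1)Y = 3/(s^2 + 9) + (-3).
Divide through and combine into a single rational function.

Y(s) = (-3*s^2 - 24)/(s^4 - 3*s^3 + 10*s^2 - 27*s + 9)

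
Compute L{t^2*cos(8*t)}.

L{cos(8t)} = s/(s^2 + 64).
Then apply L{t^2·g(t)} = (-1)^2 d^2/ds^2[G(s)] with G(s) = s/(s^2 + 64):
differentiating 2 times and applying the sign gives 2*s*(s^2 - 192)/(s^2 + 64)^3.

2*s*(s^2 - 192)/(s^2 + 64)^3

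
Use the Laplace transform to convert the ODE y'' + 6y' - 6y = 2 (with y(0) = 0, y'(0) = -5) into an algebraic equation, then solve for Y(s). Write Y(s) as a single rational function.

Take the Laplace transform of both sides.
Using L{y''} = s^2 Y - s·y(0) - y'(0) and L{y'} = sY - y(0), with y(0) = 0, y'(0) = -5, the left side becomes (s^2 + 6*s - 6)Y - (-5).
The right side is L{2} = 2/s.
So (s^2 + 6*s - 6)Y = 2/s + (-5).
Isolate Y and clear denominators.

Y(s) = (-5*s + 2)/(s^3 + 6*s^2 - 6*s)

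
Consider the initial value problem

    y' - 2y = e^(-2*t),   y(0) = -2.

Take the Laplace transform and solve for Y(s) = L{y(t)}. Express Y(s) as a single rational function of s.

Y(s) = (-2*s - 3)/(s^2 - 4)

Laplace-transform each side.
Using L{y'} = sY - y(0) = sY - (-2), the left side becomes (s - 2)Y - (-2).
The right side is L{e^(-2*t)} = 1/(s + 2).
So (s - 2)Y = 1/(s + 2) + (-2).
Divide through and combine into a single rational function.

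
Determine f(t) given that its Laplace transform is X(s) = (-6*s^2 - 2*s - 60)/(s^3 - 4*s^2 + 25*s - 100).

f(t) = -4*exp(4*t) - 2*sin(5*t) - 2*cos(5*t)

Factor the denominator: s^3 - 4*s^2 + 25*s - 100 = (s - 4)*(s^2 + 25).
Partial fraction decomposition gives [-4/(s - 4)] + [-2*s/(s^2 + 25)] + [-10/(s^2 + 25)].
Invert each term: -4/(s - 4) ↔ -4e^(4t); -2·s/(s^2 + 25) ↔ -2cos(5t); -2·5/(s^2 + 25) ↔ -2sin(5t).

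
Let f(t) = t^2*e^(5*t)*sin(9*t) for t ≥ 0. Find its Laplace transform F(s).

L{sin(9t)} = 9/(s^2 + 81).
Multiplying by e^(5t) shifts s → s - 5, so L{e^(5*t)*sin(9*t)} = 9/((s - 5)^2 + 81).
Then apply L{t^2·g(t)} = (-1)^2 d^2/ds^2[G(s)] with G(s) = 9/((s - 5)^2 + 81):
differentiating 2 times and applying the sign gives 54*(s^2 - 10*s - 2)/(s^2 - 10*s + 106)^3.

F(s) = 54*(s^2 - 10*s - 2)/(s^2 - 10*s + 106)^3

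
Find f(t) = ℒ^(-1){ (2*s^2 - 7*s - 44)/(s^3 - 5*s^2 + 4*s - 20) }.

Factor the denominator: s^3 - 5*s^2 + 4*s - 20 = (s - 5)*(s^2 + 4).
Partial fraction decomposition gives [-1/(s - 5)] + [3*s/(s^2 + 4)] + [8/(s^2 + 4)].
Invert each term: -1/(s - 5) ↔ -e^(5t); 3·s/(s^2 + 4) ↔ 3cos(2t); 4·2/(s^2 + 4) ↔ 4sin(2t).

f(t) = -exp(5*t) + 4*sin(2*t) + 3*cos(2*t)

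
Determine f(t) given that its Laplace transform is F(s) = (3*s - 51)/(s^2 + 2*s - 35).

Factor the denominator: s^2 + 2*s - 35 = (s - 5)*(s + 7).
Partial fraction decomposition gives [-3/(s - 5)] + [6/(s + 7)].
Invert each term: -3/(s - 5) ↔ -3e^(5t); 6/(s + 7) ↔ 6e^(-7t).

f(t) = -3*exp(5*t) + 6*exp(-7*t)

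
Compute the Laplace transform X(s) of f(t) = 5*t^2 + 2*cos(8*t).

Apply the Laplace transform termwise.
(5)·[L{t^2} = 2!/s^3 = 2/s^3]; (2)·[L{cos(8t)} = s/(s^2 + 64)].

X(s) = 2*s/(s^2 + 64) + 10/s^3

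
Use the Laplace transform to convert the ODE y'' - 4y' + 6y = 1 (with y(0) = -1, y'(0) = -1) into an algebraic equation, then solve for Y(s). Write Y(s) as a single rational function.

Transform both sides with L{·}.
Using L{y''} = s^2 Y - s·y(0) - y'(0) and L{y'} = sY - y(0), with y(0) = -1, y'(0) = -1, the left side becomes (s^2 - 4*s + 6)Y - (-s + 3).
The right side is L{1} = 1/s.
So (s^2 - 4*s + 6)Y = 1/s + (-s + 3).
Isolate Y and clear denominators.

Y(s) = (-s^2 + 3*s + 1)/(s^3 - 4*s^2 + 6*s)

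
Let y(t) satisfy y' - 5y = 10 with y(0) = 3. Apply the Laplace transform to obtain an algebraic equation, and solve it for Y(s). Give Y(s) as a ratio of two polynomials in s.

Laplace-transform each side.
Using L{y'} = sY - y(0) = sY - 3, the left side becomes (s - 5)Y - (3).
The right side is L{10} = 10/s.
So (s - 5)Y = 10/s + (3).
Isolate Y and clear denominators.

Y(s) = (3*s + 10)/(s^2 - 5*s)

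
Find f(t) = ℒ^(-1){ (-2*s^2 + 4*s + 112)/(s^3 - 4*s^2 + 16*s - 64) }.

f(t) = 3*exp(4*t) - 4*sin(4*t) - 5*cos(4*t)

Factor the denominator: s^3 - 4*s^2 + 16*s - 64 = (s - 4)*(s^2 + 16).
Partial fraction decomposition gives [3/(s - 4)] + [-5*s/(s^2 + 16)] + [-16/(s^2 + 16)].
Invert each term: 3/(s - 4) ↔ 3e^(4t); -5·s/(s^2 + 16) ↔ -5cos(4t); -4·4/(s^2 + 16) ↔ -4sin(4t).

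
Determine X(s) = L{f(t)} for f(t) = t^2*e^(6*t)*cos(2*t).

X(s) = 2*(s - 6)*(s^2 - 12*s + 24)/(s^2 - 12*s + 40)^3

L{cos(2t)} = s/(s^2 + 4).
Multiplying by e^(6t) shifts s → s - 6, so L{e^(6*t)*cos(2*t)} = (s - 6)/((s - 6)^2 + 4).
Then apply L{t^2·g(t)} = (-1)^2 d^2/ds^2[G(s)] with G(s) = (s - 6)/((s - 6)^2 + 4):
differentiating 2 times and applying the sign gives 2*(s - 6)*(s^2 - 12*s + 24)/(s^2 - 12*s + 40)^3.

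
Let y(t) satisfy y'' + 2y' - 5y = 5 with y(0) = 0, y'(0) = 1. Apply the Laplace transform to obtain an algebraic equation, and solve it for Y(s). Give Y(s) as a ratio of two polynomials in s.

Y(s) = (s + 5)/(s^3 + 2*s^2 - 5*s)

Take the Laplace transform of both sides.
Using L{y''} = s^2 Y - s·y(0) - y'(0) and L{y'} = sY - y(0), with y(0) = 0, y'(0) = 1, the left side becomes (s^2 + 2*s - 5)Y - (1).
The right side is L{5} = 5/s.
So (s^2 + 2*s - 5)Y = 5/s + (1).
Solve for Y(s) and write it as one ratio of polynomials.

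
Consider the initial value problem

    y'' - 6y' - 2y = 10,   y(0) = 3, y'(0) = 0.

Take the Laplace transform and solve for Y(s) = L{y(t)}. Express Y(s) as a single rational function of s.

Apply the Laplace transform to the equation.
Using L{y''} = s^2 Y - s·y(0) - y'(0) and L{y'} = sY - y(0), with y(0) = 3, y'(0) = 0, the left side becomes (s^2 - 6*s - 2)Y - (3*s - 18).
The right side is L{10} = 10/s.
So (s^2 - 6*s - 2)Y = 10/s + (3*s - 18).
Solve for Y(s) and write it as one ratio of polynomials.

Y(s) = (3*s^2 - 18*s + 10)/(s^3 - 6*s^2 - 2*s)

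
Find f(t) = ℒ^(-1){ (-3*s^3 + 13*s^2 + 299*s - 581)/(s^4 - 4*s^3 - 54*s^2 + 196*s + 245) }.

Factor the denominator: s^4 - 4*s^3 - 54*s^2 + 196*s + 245 = (s - 7)*(s - 5)*(s + 1)*(s + 7).
Partial fraction decomposition gives [1/(s + 7)] + [-6/(s - 5)] + [5/(s - 7)] + [-3/(s + 1)].
Invert each term: 1/(s + 7) ↔ e^(-7t); -6/(s - 5) ↔ -6e^(5t); 5/(s - 7) ↔ 5e^(7t); -3/(s + 1) ↔ -3e^(-t).

f(t) = 5*exp(7*t) - 6*exp(5*t) - 3*exp(-t) + exp(-7*t)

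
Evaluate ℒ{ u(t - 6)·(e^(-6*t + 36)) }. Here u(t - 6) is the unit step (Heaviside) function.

exp(-6*s)/(s + 6)

By the second shifting theorem, L{u(t - c)·g(t - c)} = e^(-cs)·G(s) with c = 6 and G(s) = L{g(t)}.
L{e^(-6t)} = 1/(s + 6).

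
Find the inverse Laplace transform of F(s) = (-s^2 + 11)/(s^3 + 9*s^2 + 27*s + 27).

Factor the denominator: s^3 + 9*s^2 + 27*s + 27 = (s + 3)^3.
Partial fraction decomposition gives [-1/(s + 3)] + [6/(s + 3)^2] + [2/(s + 3)^3].
Invert each term: -1/(s + 3) ↔ -e^(-3t); 6/(s + 3)^2 ↔ 6t·e^(-3t); 2/(s + 3)^3 ↔ (1)t^2·e^(-3t).

t^2*exp(-3*t) + 6*t*exp(-3*t) - exp(-3*t)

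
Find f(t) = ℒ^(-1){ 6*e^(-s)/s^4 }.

The factor e^(-s) signals a time shift by c = 1 (second shifting theorem).
L{t^3} = 3!/s^4 = 6/s^4, so L^-1{6/s^4} = t^3.
Hence the inverse is u(t - 1) times that function evaluated at t - 1.

f(t) = Heaviside(t - 1)*((t - 1)^3)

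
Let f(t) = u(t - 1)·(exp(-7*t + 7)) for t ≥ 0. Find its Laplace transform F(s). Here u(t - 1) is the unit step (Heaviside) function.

By the second shifting theorem, L{u(t - c)·g(t - c)} = e^(-cs)·G(s) with c = 1 and G(s) = L{g(t)}.
L{e^(-7t)} = 1/(s + 7).

F(s) = exp(-s)/(s + 7)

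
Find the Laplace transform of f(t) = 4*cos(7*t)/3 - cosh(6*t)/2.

The transform is linear, so treat each term independently.
(-1/2)·[L{cosh(6t)} = s/(s^2 - 36)]; (4/3)·[L{cos(7t)} = s/(s^2 + 49)].

4*s/(3*(s^2 + 49)) - s/(2*(s^2 - 36))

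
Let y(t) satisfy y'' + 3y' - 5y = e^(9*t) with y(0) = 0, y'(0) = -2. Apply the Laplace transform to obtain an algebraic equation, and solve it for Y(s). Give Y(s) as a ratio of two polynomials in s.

Laplace-transform each side.
With L{y''} = s^2 Y - s·y(0) - y'(0) and L{y'} = sY - y(0), with y(0) = 0, y'(0) = -2: the LHS transforms to (s^2 + 3*s - 5)Y - (-2).
The right side is L{e^(9*t)} = 1/(s - 9).
So (s^2 + 3*s - 5)Y = 1/(s - 9) + (-2).
Solve for Y(s) and write it as one ratio of polynomials.

Y(s) = (-2*s + 19)/(s^3 - 6*s^2 - 32*s + 45)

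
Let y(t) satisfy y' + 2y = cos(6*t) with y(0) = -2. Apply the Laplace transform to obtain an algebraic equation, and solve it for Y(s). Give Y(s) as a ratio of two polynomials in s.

Transform both sides with L{·}.
The derivative rules (L{y'} = sY - y(0) = sY - (-2)) turn the left side into (s + 2)Y - (-2).
The right side is L{cos(6*t)} = s/(s^2 + 36).
So (s + 2)Y = s/(s^2 + 36) + (-2).
Isolate Y and clear denominators.

Y(s) = (-2*s^2 + s - 72)/(s^3 + 2*s^2 + 36*s + 72)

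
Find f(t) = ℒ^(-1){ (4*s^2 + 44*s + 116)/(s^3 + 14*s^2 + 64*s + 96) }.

f(t) = 2*t*exp(-4*t) + 5*exp(-4*t) - exp(-6*t)

Factor the denominator: s^3 + 14*s^2 + 64*s + 96 = (s + 4)^2*(s + 6).
Partial fraction decomposition gives [5/(s + 4)] + [2/(s + 4)^2] + [-1/(s + 6)].
Invert each term: 5/(s + 4) ↔ 5e^(-4t); 2/(s + 4)^2 ↔ 2t·e^(-4t); -1/(s + 6) ↔ -e^(-6t).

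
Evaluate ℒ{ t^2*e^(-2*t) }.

L{e^(-2t)} = 1/(s + 2).
Then apply L{t^2·g(t)} = (-1)^2 d^2/ds^2[G(s)] with G(s) = 1/(s + 2):
differentiating 2 times and applying the sign gives 2/(s + 2)^3.

2/(s + 2)^3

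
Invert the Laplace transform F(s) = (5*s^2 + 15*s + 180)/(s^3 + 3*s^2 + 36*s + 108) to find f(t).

Factor the denominator: s^3 + 3*s^2 + 36*s + 108 = (s + 3)*(s^2 + 36).
Partial fraction decomposition gives [4/(s + 3)] + [s/(s^2 + 36)] + [12/(s^2 + 36)].
Invert each term: 4/(s + 3) ↔ 4e^(-3t); 1·s/(s^2 + 36) ↔ cos(6t); 2·6/(s^2 + 36) ↔ 2sin(6t).

f(t) = 2*sin(6*t) + cos(6*t) + 4*exp(-3*t)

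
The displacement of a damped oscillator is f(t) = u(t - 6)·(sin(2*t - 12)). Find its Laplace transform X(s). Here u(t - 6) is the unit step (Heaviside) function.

By the second shifting theorem, L{u(t - c)·g(t - c)} = e^(-cs)·G(s) with c = 6 and G(s) = L{g(t)}.
L{sin(2t)} = 2/(s^2 + 4).

X(s) = 2*exp(-6*s)/(s^2 + 4)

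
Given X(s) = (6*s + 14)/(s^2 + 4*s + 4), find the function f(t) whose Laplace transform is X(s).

Factor the denominator: s^2 + 4*s + 4 = (s + 2)^2.
Partial fraction decomposition gives [6/(s + 2)] + [2/(s + 2)^2].
Invert each term: 6/(s + 2) ↔ 6e^(-2t); 2/(s + 2)^2 ↔ 2t·e^(-2t).

f(t) = 2*t*exp(-2*t) + 6*exp(-2*t)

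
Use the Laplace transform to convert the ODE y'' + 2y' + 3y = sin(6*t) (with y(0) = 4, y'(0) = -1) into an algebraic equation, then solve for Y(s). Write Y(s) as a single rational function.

Take the Laplace transform of both sides.
The derivative rules (L{y''} = s^2 Y - s·y(0) - y'(0) and L{y'} = sY - y(0), with y(0) = 4, y'(0) = -1) turn the left side into (s^2 + 2*s + 3)Y - (4*s + 7).
The right side is L{sin(6*t)} = 6/(s^2 + 36).
So (s^2 + 2*s + 3)Y = 6/(s^2 + 36) + (4*s + 7).
Solve for Y(s) and write it as one ratio of polynomials.

Y(s) = (4*s^3 + 7*s^2 + 144*s + 258)/(s^4 + 2*s^3 + 39*s^2 + 72*s + 108)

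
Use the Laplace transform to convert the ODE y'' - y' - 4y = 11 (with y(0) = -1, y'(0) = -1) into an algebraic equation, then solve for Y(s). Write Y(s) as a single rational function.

Y(s) = (-s^2 + 11)/(s^3 - s^2 - 4*s)

Apply the Laplace transform to the equation.
Using L{y''} = s^2 Y - s·y(0) - y'(0) and L{y'} = sY - y(0), with y(0) = -1, y'(0) = -1, the left side becomes (s^2 - s - 4)Y - (-s).
The right side is L{11} = 11/s.
So (s^2 - s - 4)Y = 11/s + (-s).
Divide through and combine into a single rational function.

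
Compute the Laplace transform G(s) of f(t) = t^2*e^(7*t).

G(s) = 2/(s - 7)^3

L{e^(7t)} = 1/(s - 7).
Then apply L{t^2·g(t)} = (-1)^2 d^2/ds^2[H(s)] with H(s) = 1/(s - 7):
differentiating 2 times and applying the sign gives 2/(s - 7)^3.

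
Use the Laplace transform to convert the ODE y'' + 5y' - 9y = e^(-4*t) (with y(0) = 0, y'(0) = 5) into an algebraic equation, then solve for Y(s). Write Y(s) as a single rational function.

Transform both sides with L{·}.
With L{y''} = s^2 Y - s·y(0) - y'(0) and L{y'} = sY - y(0), with y(0) = 0, y'(0) = 5: the LHS transforms to (s^2 + 5*s - 9)Y - (5).
The right side is L{e^(-4*t)} = 1/(s + 4).
So (s^2 + 5*s - 9)Y = 1/(s + 4) + (5).
Solve for Y(s) and write it as one ratio of polynomials.

Y(s) = (5*s + 21)/(s^3 + 9*s^2 + 11*s - 36)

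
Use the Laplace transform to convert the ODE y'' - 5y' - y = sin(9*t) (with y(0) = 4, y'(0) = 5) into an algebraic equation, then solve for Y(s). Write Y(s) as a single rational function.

Y(s) = (4*s^3 - 15*s^2 + 324*s - 1206)/(s^4 - 5*s^3 + 80*s^2 - 405*s - 81)

Take the Laplace transform of both sides.
The derivative rules (L{y''} = s^2 Y - s·y(0) - y'(0) and L{y'} = sY - y(0), with y(0) = 4, y'(0) = 5) turn the left side into (s^2 - 5*s - 1)Y - (4*s - 15).
The right side is L{sin(9*t)} = 9/(s^2 + 81).
So (s^2 - 5*s - 1)Y = 9/(s^2 + 81) + (4*s - 15).
Solve for Y(s) and write it as one ratio of polynomials.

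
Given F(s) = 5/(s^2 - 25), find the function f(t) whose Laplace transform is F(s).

Since L{sinh(5t)} = 5/(s^2 - 25), the inverse is sinh(5*t).

f(t) = sinh(5*t)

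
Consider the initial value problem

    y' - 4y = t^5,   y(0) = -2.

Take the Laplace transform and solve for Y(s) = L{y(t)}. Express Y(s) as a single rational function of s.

Transform both sides with L{·}.
Using L{y'} = sY - y(0) = sY - (-2), the left side becomes (s - 4)Y - (-2).
The right side is L{t^5} = 120/s^6.
So (s - 4)Y = 120/s^6 + (-2).
Solve for Y(s) and write it as one ratio of polynomials.

Y(s) = (-2*s^6 + 120)/(s^7 - 4*s^6)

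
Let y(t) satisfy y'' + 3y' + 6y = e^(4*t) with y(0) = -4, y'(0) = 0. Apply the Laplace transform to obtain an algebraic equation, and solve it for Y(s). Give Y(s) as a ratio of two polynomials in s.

Laplace-transform each side.
The derivative rules (L{y''} = s^2 Y - s·y(0) - y'(0) and L{y'} = sY - y(0), with y(0) = -4, y'(0) = 0) turn the left side into (s^2 + 3*s + 6)Y - (-4*s - 12).
The right side is L{e^(4*t)} = 1/(s - 4).
So (s^2 + 3*s + 6)Y = 1/(s - 4) + (-4*s - 12).
Isolate Y and clear denominators.

Y(s) = (-4*s^2 + 4*s + 49)/(s^3 - s^2 - 6*s - 24)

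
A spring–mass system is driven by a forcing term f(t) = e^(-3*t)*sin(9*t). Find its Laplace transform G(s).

G(s) = 9/((s + 3)^2 + 81)

L{sin(9t)} = 9/(s^2 + 81).
By the first shifting theorem, multiplying by e^(-3t) replaces s with s + 3.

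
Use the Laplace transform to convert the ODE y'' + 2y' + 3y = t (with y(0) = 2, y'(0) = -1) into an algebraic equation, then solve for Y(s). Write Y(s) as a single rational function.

Y(s) = (2*s^3 + 3*s^2 + 1)/(s^4 + 2*s^3 + 3*s^2)

Transform both sides with L{·}.
With L{y''} = s^2 Y - s·y(0) - y'(0) and L{y'} = sY - y(0), with y(0) = 2, y'(0) = -1: the LHS transforms to (s^2 + 2*s + 3)Y - (2*s + 3).
The right side is L{t} = s^(-2).
So (s^2 + 2*s + 3)Y = s^(-2) + (2*s + 3).
Divide through and combine into a single rational function.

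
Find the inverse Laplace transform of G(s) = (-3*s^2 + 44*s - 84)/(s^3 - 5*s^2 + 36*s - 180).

Factor the denominator: s^3 - 5*s^2 + 36*s - 180 = (s - 5)*(s^2 + 36).
Partial fraction decomposition gives [1/(s - 5)] + [-4*s/(s^2 + 36)] + [24/(s^2 + 36)].
Invert each term: 1/(s - 5) ↔ e^(5t); -4·s/(s^2 + 36) ↔ -4cos(6t); 4·6/(s^2 + 36) ↔ 4sin(6t).

exp(5*t) + 4*sin(6*t) - 4*cos(6*t)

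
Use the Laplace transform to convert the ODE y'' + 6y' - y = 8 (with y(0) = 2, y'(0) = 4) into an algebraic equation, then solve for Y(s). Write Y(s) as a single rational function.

Y(s) = (2*s^2 + 16*s + 8)/(s^3 + 6*s^2 - s)

Take the Laplace transform of both sides.
The derivative rules (L{y''} = s^2 Y - s·y(0) - y'(0) and L{y'} = sY - y(0), with y(0) = 2, y'(0) = 4) turn the left side into (s^2 + 6*s - 1)Y - (2*s + 16).
The right side is L{8} = 8/s.
So (s^2 + 6*s - 1)Y = 8/s + (2*s + 16).
Isolate Y and clear denominators.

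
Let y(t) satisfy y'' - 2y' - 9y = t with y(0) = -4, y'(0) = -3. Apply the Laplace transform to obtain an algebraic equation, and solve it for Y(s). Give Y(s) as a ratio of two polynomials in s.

Y(s) = (-4*s^3 + 5*s^2 + 1)/(s^4 - 2*s^3 - 9*s^2)

Take the Laplace transform of both sides.
The derivative rules (L{y''} = s^2 Y - s·y(0) - y'(0) and L{y'} = sY - y(0), with y(0) = -4, y'(0) = -3) turn the left side into (s^2 - 2*s - 9)Y - (-4*s + 5).
The right side is L{t} = s^(-2).
So (s^2 - 2*s - 9)Y = s^(-2) + (-4*s + 5).
Isolate Y and clear denominators.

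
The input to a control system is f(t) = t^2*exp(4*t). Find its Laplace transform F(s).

L{e^(4t)} = 1/(s - 4).
Then apply L{t^2·g(t)} = (-1)^2 d^2/ds^2[G(s)] with G(s) = 1/(s - 4):
differentiating 2 times and applying the sign gives 2/(s - 4)^3.

F(s) = 2/(s - 4)^3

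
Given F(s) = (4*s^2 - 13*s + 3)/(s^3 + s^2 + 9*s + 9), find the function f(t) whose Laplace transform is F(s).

f(t) = -5*sin(3*t) + 2*cos(3*t) + 2*exp(-t)

Factor the denominator: s^3 + s^2 + 9*s + 9 = (s + 1)*(s^2 + 9).
Partial fraction decomposition gives [2/(s + 1)] + [2*s/(s^2 + 9)] + [-15/(s^2 + 9)].
Invert each term: 2/(s + 1) ↔ 2e^(-t); 2·s/(s^2 + 9) ↔ 2cos(3t); -5·3/(s^2 + 9) ↔ -5sin(3t).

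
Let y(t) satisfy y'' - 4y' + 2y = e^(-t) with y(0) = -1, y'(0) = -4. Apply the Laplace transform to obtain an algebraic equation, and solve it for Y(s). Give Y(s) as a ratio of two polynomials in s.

Y(s) = (-s^2 - s + 1)/(s^3 - 3*s^2 - 2*s + 2)

Apply the Laplace transform to the equation.
With L{y''} = s^2 Y - s·y(0) - y'(0) and L{y'} = sY - y(0), with y(0) = -1, y'(0) = -4: the LHS transforms to (s^2 - 4*s + 2)Y - (-s).
The right side is L{e^(-t)} = 1/(s + 1).
So (s^2 - 4*s + 2)Y = 1/(s + 1) + (-s).
Divide through and combine into a single rational function.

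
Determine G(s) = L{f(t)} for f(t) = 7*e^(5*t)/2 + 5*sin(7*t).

The transform is linear, so treat each term independently.
(5)·[L{sin(7t)} = 7/(s^2 + 49)]; (7/2)·[L{e^(5t)} = 1/(s - 5)].

G(s) = 35/(s^2 + 49) + 7/(2*(s - 5))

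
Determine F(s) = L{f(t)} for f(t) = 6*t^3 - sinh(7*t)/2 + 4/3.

Apply the Laplace transform termwise.
L{4/3} = (4/3)/s; (6)·[L{t^3} = 3!/s^4 = 6/s^4]; (-1/2)·[L{sinh(7t)} = 7/(s^2 - 49)].

F(s) = -7/(2*(s^2 - 49)) + 4/(3*s) + 36/s^4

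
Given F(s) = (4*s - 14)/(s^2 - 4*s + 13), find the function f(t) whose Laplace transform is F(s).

Complete the square in the denominator: s^2 - 4*s + 13 = (s - 2)^2 + 3^2.
Split the numerator to match: 4*s - 14 = 4·(s - 2) - 2·3.
Invert each term: 4·(s - 2)/((s - 2)^2 + 9) ↔ 4e^(2t)cos(3t); -2·3/((s - 2)^2 + 9) ↔ -2e^(2t)sin(3t).

f(t) = -2*exp(2*t)*sin(3*t) + 4*exp(2*t)*cos(3*t)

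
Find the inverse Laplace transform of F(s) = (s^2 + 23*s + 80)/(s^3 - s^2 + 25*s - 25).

4*exp(t) + 4*sin(5*t) - 3*cos(5*t)

Factor the denominator: s^3 - s^2 + 25*s - 25 = (s - 1)*(s^2 + 25).
Partial fraction decomposition gives [4/(s - 1)] + [-3*s/(s^2 + 25)] + [20/(s^2 + 25)].
Invert each term: 4/(s - 1) ↔ 4e^(t); -3·s/(s^2 + 25) ↔ -3cos(5t); 4·5/(s^2 + 25) ↔ 4sin(5t).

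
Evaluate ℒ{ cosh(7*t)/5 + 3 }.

s/(5*(s^2 - 49)) + 3/s

The transform is linear, so treat each term independently.
L{3} = 3/s; (1/5)·[L{cosh(7t)} = s/(s^2 - 49)].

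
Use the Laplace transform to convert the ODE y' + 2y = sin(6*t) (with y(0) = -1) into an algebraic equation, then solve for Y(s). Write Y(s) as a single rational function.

Take the Laplace transform of both sides.
With L{y'} = sY - y(0) = sY - (-1): the LHS transforms to (s + 2)Y - (-1).
The right side is L{sin(6*t)} = 6/(s^2 + 36).
So (s + 2)Y = 6/(s^2 + 36) + (-1).
Divide through and combine into a single rational function.

Y(s) = (-s^2 - 30)/(s^3 + 2*s^2 + 36*s + 72)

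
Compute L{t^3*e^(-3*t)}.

6/(s + 3)^4

L{t^3} = 3!/s^4 = 6/s^4.
By the first shifting theorem, multiplying by e^(-3t) replaces s with s + 3.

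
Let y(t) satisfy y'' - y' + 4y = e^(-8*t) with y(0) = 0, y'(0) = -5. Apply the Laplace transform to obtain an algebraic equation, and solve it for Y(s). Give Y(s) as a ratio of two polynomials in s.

Y(s) = (-5*s - 39)/(s^3 + 7*s^2 - 4*s + 32)

Laplace-transform each side.
With L{y''} = s^2 Y - s·y(0) - y'(0) and L{y'} = sY - y(0), with y(0) = 0, y'(0) = -5: the LHS transforms to (s^2 - s + 4)Y - (-5).
The right side is L{e^(-8*t)} = 1/(s + 8).
So (s^2 - s + 4)Y = 1/(s + 8) + (-5).
Solve for Y(s) and write it as one ratio of polynomials.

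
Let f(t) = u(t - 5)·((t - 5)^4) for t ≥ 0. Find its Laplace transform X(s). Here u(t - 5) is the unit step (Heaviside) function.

X(s) = 24*exp(-5*s)/s^5

By the second shifting theorem, L{u(t - c)·g(t - c)} = e^(-cs)·G(s) with c = 5 and G(s) = L{g(t)}.
L{t^4} = 4!/s^5 = 24/s^5.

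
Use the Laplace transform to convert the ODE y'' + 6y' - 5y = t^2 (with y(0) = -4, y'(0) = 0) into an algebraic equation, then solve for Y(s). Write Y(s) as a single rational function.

Take the Laplace transform of both sides.
The derivative rules (L{y''} = s^2 Y - s·y(0) - y'(0) and L{y'} = sY - y(0), with y(0) = -4, y'(0) = 0) turn the left side into (s^2 + 6*s - 5)Y - (-4*s - 24).
The right side is L{t^2} = 2/s^3.
So (s^2 + 6*s - 5)Y = 2/s^3 + (-4*s - 24).
Solve for Y(s) and write it as one ratio of polynomials.

Y(s) = (-4*s^4 - 24*s^3 + 2)/(s^5 + 6*s^4 - 5*s^3)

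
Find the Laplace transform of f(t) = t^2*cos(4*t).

L{cos(4t)} = s/(s^2 + 16).
Then apply L{t^2·g(t)} = (-1)^2 d^2/ds^2[G(s)] with G(s) = s/(s^2 + 16):
differentiating 2 times and applying the sign gives 2*s*(s^2 - 48)/(s^2 + 16)^3.

2*s*(s^2 - 48)/(s^2 + 16)^3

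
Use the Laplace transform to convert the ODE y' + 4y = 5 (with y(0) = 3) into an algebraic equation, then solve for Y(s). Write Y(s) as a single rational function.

Y(s) = (3*s + 5)/(s^2 + 4*s)

Apply the Laplace transform to the equation.
The derivative rules (L{y'} = sY - y(0) = sY - 3) turn the left side into (s + 4)Y - (3).
The right side is L{5} = 5/s.
So (s + 4)Y = 5/s + (3).
Isolate Y and clear denominators.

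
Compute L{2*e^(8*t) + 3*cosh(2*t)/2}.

By linearity of the Laplace transform, transform each term separately.
(2)·[L{e^(8t)} = 1/(s - 8)]; (3/2)·[L{cosh(2t)} = s/(s^2 - 4)].

3*s/(2*(s^2 - 4)) + 2/(s - 8)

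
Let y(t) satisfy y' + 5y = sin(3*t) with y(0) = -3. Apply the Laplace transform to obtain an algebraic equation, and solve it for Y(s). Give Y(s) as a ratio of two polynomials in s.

Laplace-transform each side.
Using L{y'} = sY - y(0) = sY - (-3), the left side becomes (s + 5)Y - (-3).
The right side is L{sin(3*t)} = 3/(s^2 + 9).
So (s + 5)Y = 3/(s^2 + 9) + (-3).
Solve for Y(s) and write it as one ratio of polynomials.

Y(s) = (-3*s^2 - 24)/(s^3 + 5*s^2 + 9*s + 45)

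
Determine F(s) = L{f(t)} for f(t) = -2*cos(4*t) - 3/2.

By linearity of the Laplace transform, transform each term separately.
L{-3/2} = (-3/2)/s; (-2)·[L{cos(4t)} = s/(s^2 + 16)].

F(s) = -2*s/(s^2 + 16) - 3/(2*s)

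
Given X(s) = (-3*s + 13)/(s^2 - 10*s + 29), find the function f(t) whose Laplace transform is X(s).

Complete the square in the denominator: s^2 - 10*s + 29 = (s - 5)^2 + 2^2.
Split the numerator to match: -3*s + 13 = -3·(s - 5) - 1·2.
Invert each term: -3·(s - 5)/((s - 5)^2 + 4) ↔ -3e^(5t)cos(2t); -1·2/((s - 5)^2 + 4) ↔ -e^(5t)sin(2t).

f(t) = -exp(5*t)*sin(2*t) - 3*exp(5*t)*cos(2*t)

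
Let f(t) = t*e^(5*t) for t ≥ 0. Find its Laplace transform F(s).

F(s) = (s - 5)^(-2)

L{t} = 1!/s^2 = 1/s^2.
By the first shifting theorem, multiplying by e^(5t) replaces s with s - 5.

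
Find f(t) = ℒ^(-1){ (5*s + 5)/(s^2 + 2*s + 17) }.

f(t) = 5*exp(-t)*cos(4*t)

Rewrite the denominator: s^2 + 2*s + 17 = (s + 1)^2 + 16.
The form in (s + 1) signals a first-shifting-theorem factor e^(-t).
Since L{cos(4t)} = s/(s^2 + 16), the inverse is e^(-t)*cos(4*t), scaled by 5.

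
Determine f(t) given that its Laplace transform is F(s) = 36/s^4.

f(t) = 6*t^3

Since L{t^3} = 3!/s^4 = 6/s^4, the inverse is t^3, scaled by 6.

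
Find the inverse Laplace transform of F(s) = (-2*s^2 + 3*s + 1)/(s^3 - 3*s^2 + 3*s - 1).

t^2*exp(t) - t*exp(t) - 2*exp(t)

Factor the denominator: s^3 - 3*s^2 + 3*s - 1 = (s - 1)^3.
Partial fraction decomposition gives [-2/(s - 1)] + [-1/(s - 1)^2] + [2/(s - 1)^3].
Invert each term: -2/(s - 1) ↔ -2e^(t); -1/(s - 1)^2 ↔ -t·e^(t); 2/(s - 1)^3 ↔ (1)t^2·e^(t).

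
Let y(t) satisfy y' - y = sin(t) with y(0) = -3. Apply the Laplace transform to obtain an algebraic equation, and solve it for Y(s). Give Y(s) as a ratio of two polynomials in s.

Take the Laplace transform of both sides.
Using L{y'} = sY - y(0) = sY - (-3), the left side becomes (s - 1)Y - (-3).
The right side is L{sin(t)} = 1/(s^2 + 1).
So (s - 1)Y = 1/(s^2 + 1) + (-3).
Solve for Y(s) and write it as one ratio of polynomials.

Y(s) = (-3*s^2 - 2)/(s^3 - s^2 + s - 1)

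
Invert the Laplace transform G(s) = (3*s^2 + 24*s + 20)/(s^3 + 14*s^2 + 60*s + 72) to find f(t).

f(t) = 4*t*exp(-6*t) - exp(-2*t) + 4*exp(-6*t)

Factor the denominator: s^3 + 14*s^2 + 60*s + 72 = (s + 2)*(s + 6)^2.
Partial fraction decomposition gives [4/(s + 6)] + [4/(s + 6)^2] + [-1/(s + 2)].
Invert each term: 4/(s + 6) ↔ 4e^(-6t); 4/(s + 6)^2 ↔ 4t·e^(-6t); -1/(s + 2) ↔ -e^(-2t).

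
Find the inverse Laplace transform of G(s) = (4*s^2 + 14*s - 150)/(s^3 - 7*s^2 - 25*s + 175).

Factor the denominator: s^3 - 7*s^2 - 25*s + 175 = (s - 7)*(s - 5)*(s + 5).
Partial fraction decomposition gives [6/(s - 7)] + [-1/(s + 5)] + [-1/(s - 5)].
Invert each term: 6/(s - 7) ↔ 6e^(7t); -1/(s + 5) ↔ -e^(-5t); -1/(s - 5) ↔ -e^(5t).

6*exp(7*t) - exp(5*t) - exp(-5*t)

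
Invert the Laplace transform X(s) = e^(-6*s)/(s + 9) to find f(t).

The factor e^(-6s) signals a time shift by c = 6 (second shifting theorem).
L{e^(-9t)} = 1/(s + 9), so L^-1{1/(s + 9)} = e^(-9*t).
Hence the inverse is u(t - 6) times that function evaluated at t - 6.

f(t) = Heaviside(t - 6)*(exp(-9*t + 54))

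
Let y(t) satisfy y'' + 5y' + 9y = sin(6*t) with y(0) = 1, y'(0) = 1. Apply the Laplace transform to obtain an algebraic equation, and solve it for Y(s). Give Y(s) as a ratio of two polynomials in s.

Apply the Laplace transform to the equation.
With L{y''} = s^2 Y - s·y(0) - y'(0) and L{y'} = sY - y(0), with y(0) = 1, y'(0) = 1: the LHS transforms to (s^2 + 5*s + 9)Y - (s + 6).
The right side is L{sin(6*t)} = 6/(s^2 + 36).
So (s^2 + 5*s + 9)Y = 6/(s^2 + 36) + (s + 6).
Solve for Y(s) and write it as one ratio of polynomials.

Y(s) = (s^3 + 6*s^2 + 36*s + 222)/(s^4 + 5*s^3 + 45*s^2 + 180*s + 324)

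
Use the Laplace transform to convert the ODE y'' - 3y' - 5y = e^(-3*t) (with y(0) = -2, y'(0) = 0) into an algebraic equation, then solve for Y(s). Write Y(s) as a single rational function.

Apply the Laplace transform to the equation.
Using L{y''} = s^2 Y - s·y(0) - y'(0) and L{y'} = sY - y(0), with y(0) = -2, y'(0) = 0, the left side becomes (s^2 - 3*s - 5)Y - (-2*s + 6).
The right side is L{e^(-3*t)} = 1/(s + 3).
So (s^2 - 3*s - 5)Y = 1/(s + 3) + (-2*s + 6).
Isolate Y and clear denominators.

Y(s) = (-2*s^2 + 19)/(s^3 - 14*s - 15)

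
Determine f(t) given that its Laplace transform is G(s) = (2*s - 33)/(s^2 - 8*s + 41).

Complete the square in the denominator: s^2 - 8*s + 41 = (s - 4)^2 + 5^2.
Split the numerator to match: 2*s - 33 = 2·(s - 4) - 5·5.
Invert each term: 2·(s - 4)/((s - 4)^2 + 25) ↔ 2e^(4t)cos(5t); -5·5/((s - 4)^2 + 25) ↔ -5e^(4t)sin(5t).

f(t) = -5*exp(4*t)*sin(5*t) + 2*exp(4*t)*cos(5*t)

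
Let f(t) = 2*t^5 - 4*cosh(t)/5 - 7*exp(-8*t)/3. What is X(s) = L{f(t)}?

X(s) = -4*s/(5*(s^2 - 1)) - 7/(3*(s + 8)) + 240/s^6

Apply the Laplace transform termwise.
(2)·[L{t^5} = 5!/s^6 = 120/s^6]; (-7/3)·[L{e^(-8t)} = 1/(s + 8)]; (-4/5)·[L{cosh(t)} = s/(s^2 - 1)].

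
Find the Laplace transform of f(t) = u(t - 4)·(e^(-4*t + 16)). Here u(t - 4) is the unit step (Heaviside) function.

exp(-4*s)/(s + 4)

By the second shifting theorem, L{u(t - c)·g(t - c)} = e^(-cs)·G(s) with c = 4 and G(s) = L{g(t)}.
L{e^(-4t)} = 1/(s + 4).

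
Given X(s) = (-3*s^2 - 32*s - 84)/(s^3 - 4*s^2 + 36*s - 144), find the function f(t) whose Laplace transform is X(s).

f(t) = -5*exp(4*t) - 4*sin(6*t) + 2*cos(6*t)

Factor the denominator: s^3 - 4*s^2 + 36*s - 144 = (s - 4)*(s^2 + 36).
Partial fraction decomposition gives [-5/(s - 4)] + [2*s/(s^2 + 36)] + [-24/(s^2 + 36)].
Invert each term: -5/(s - 4) ↔ -5e^(4t); 2·s/(s^2 + 36) ↔ 2cos(6t); -4·6/(s^2 + 36) ↔ -4sin(6t).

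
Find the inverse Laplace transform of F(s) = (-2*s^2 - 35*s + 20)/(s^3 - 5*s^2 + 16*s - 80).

Factor the denominator: s^3 - 5*s^2 + 16*s - 80 = (s - 5)*(s^2 + 16).
Partial fraction decomposition gives [-5/(s - 5)] + [3*s/(s^2 + 16)] + [-20/(s^2 + 16)].
Invert each term: -5/(s - 5) ↔ -5e^(5t); 3·s/(s^2 + 16) ↔ 3cos(4t); -5·4/(s^2 + 16) ↔ -5sin(4t).

-5*exp(5*t) - 5*sin(4*t) + 3*cos(4*t)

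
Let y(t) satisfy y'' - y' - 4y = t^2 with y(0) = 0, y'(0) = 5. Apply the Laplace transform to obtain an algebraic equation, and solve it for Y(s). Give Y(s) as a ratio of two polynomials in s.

Laplace-transform each side.
The derivative rules (L{y''} = s^2 Y - s·y(0) - y'(0) and L{y'} = sY - y(0), with y(0) = 0, y'(0) = 5) turn the left side into (s^2 - s - 4)Y - (5).
The right side is L{t^2} = 2/s^3.
So (s^2 - s - 4)Y = 2/s^3 + (5).
Isolate Y and clear denominators.

Y(s) = (5*s^3 + 2)/(s^5 - s^4 - 4*s^3)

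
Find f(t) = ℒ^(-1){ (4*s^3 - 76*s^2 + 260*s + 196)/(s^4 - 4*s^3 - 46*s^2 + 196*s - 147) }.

Factor the denominator: s^4 - 4*s^3 - 46*s^2 + 196*s - 147 = (s - 7)*(s - 3)*(s - 1)*(s + 7).
Partial fraction decomposition gives [-1/(s - 7)] + [6/(s + 7)] + [-5/(s - 3)] + [4/(s - 1)].
Invert each term: -1/(s - 7) ↔ -e^(7t); 6/(s + 7) ↔ 6e^(-7t); -5/(s - 3) ↔ -5e^(3t); 4/(s - 1) ↔ 4e^(t).

f(t) = -exp(7*t) - 5*exp(3*t) + 4*exp(t) + 6*exp(-7*t)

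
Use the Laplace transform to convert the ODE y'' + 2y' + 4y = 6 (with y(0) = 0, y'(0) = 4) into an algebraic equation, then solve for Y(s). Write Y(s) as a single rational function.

Take the Laplace transform of both sides.
The derivative rules (L{y''} = s^2 Y - s·y(0) - y'(0) and L{y'} = sY - y(0), with y(0) = 0, y'(0) = 4) turn the left side into (s^2 + 2*s + 4)Y - (4).
The right side is L{6} = 6/s.
So (s^2 + 2*s + 4)Y = 6/s + (4).
Solve for Y(s) and write it as one ratio of polynomials.

Y(s) = (4*s + 6)/(s^3 + 2*s^2 + 4*s)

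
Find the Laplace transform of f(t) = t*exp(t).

L{e^(t)} = 1/(s - 1).
Then apply L{t·g(t)} = -d/ds[H(s)] with H(s) = 1/(s - 1):
differentiating 1 time and applying the sign gives (s - 1)^(-2).

(s - 1)^(-2)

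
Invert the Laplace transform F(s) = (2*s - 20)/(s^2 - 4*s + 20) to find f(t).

Complete the square in the denominator: s^2 - 4*s + 20 = (s - 2)^2 + 4^2.
Split the numerator to match: 2*s - 20 = 2·(s - 2) - 4·4.
Invert each term: 2·(s - 2)/((s - 2)^2 + 16) ↔ 2e^(2t)cos(4t); -4·4/((s - 2)^2 + 16) ↔ -4e^(2t)sin(4t).

f(t) = -4*exp(2*t)*sin(4*t) + 2*exp(2*t)*cos(4*t)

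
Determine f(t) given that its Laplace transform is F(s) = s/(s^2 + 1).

Since L{cos(t)} = s/(s^2 + 1), the inverse is cos(t).

f(t) = cos(t)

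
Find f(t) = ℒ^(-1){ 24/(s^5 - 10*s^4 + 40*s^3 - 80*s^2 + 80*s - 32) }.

f(t) = t^4*exp(2*t)

Rewrite the denominator: s^5 - 10*s^4 + 40*s^3 - 80*s^2 + 80*s - 32 = (s - 2)^5.
The form in (s - 2) signals a first-shifting-theorem factor e^(2t).
Since L{t^4} = 4!/s^5 = 24/s^5, the inverse is t^4*e^(2*t).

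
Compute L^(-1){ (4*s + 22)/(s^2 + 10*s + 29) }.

Complete the square in the denominator: s^2 + 10*s + 29 = (s + 5)^2 + 2^2.
Split the numerator to match: 4*s + 22 = 4·(s + 5) + 1·2.
Invert each term: 4·(s + 5)/((s + 5)^2 + 4) ↔ 4e^(-5t)cos(2t); 1·2/((s + 5)^2 + 4) ↔ e^(-5t)sin(2t).

exp(-5*t)*sin(2*t) + 4*exp(-5*t)*cos(2*t)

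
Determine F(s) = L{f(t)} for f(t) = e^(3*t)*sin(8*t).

L{sin(8t)} = 8/(s^2 + 64).
By the first shifting theorem, multiplying by e^(3t) replaces s with s - 3.

F(s) = 8/((s - 3)^2 + 64)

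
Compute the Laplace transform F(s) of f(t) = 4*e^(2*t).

L{4} = 4/s.
By the first shifting theorem, multiplying by e^(2t) replaces s with s - 2.

F(s) = 4/(s - 2)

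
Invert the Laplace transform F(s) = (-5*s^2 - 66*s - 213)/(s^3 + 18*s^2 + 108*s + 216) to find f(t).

Factor the denominator: s^3 + 18*s^2 + 108*s + 216 = (s + 6)^3.
Partial fraction decomposition gives [-5/(s + 6)] + [-6/(s + 6)^2] + [3/(s + 6)^3].
Invert each term: -5/(s + 6) ↔ -5e^(-6t); -6/(s + 6)^2 ↔ -6t·e^(-6t); 3/(s + 6)^3 ↔ (3/2)t^2·e^(-6t).

f(t) = 3*t^2*exp(-6*t)/2 - 6*t*exp(-6*t) - 5*exp(-6*t)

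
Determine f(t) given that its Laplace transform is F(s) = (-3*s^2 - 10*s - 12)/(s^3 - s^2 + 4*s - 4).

Factor the denominator: s^3 - s^2 + 4*s - 4 = (s - 1)*(s^2 + 4).
Partial fraction decomposition gives [-5/(s - 1)] + [2*s/(s^2 + 4)] + [-8/(s^2 + 4)].
Invert each term: -5/(s - 1) ↔ -5e^(t); 2·s/(s^2 + 4) ↔ 2cos(2t); -4·2/(s^2 + 4) ↔ -4sin(2t).

f(t) = -5*exp(t) - 4*sin(2*t) + 2*cos(2*t)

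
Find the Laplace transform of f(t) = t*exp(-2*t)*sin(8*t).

16*(s + 2)/(s^2 + 4*s + 68)^2

L{sin(8t)} = 8/(s^2 + 64).
Multiplying by e^(-2t) shifts s → s + 2, so L{exp(-2*t)*sin(8*t)} = 8/((s + 2)^2 + 64).
Then apply L{t·g(t)} = -d/ds[H(s)] with H(s) = 8/((s + 2)^2 + 64):
differentiating 1 time and applying the sign gives 16*(s + 2)/(s^2 + 4*s + 68)^2.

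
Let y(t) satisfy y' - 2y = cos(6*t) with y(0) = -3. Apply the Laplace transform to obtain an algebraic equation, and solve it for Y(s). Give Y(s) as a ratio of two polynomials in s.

Apply the Laplace transform to the equation.
With L{y'} = sY - y(0) = sY - (-3): the LHS transforms to (s - 2)Y - (-3).
The right side is L{cos(6*t)} = s/(s^2 + 36).
So (s - 2)Y = s/(s^2 + 36) + (-3).
Isolate Y and clear denominators.

Y(s) = (-3*s^2 + s - 108)/(s^3 - 2*s^2 + 36*s - 72)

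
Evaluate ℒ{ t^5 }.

120/s^6

L{t^5} = 5!/s^6 = 120/s^6.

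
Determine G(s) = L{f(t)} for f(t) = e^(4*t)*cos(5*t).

L{cos(5t)} = s/(s^2 + 25).
By the first shifting theorem, multiplying by e^(4t) replaces s with s - 4.

G(s) = (s - 4)/((s - 4)^2 + 25)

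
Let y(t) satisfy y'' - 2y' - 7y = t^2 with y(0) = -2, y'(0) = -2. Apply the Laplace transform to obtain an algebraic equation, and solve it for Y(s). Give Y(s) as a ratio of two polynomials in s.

Transform both sides with L{·}.
The derivative rules (L{y''} = s^2 Y - s·y(0) - y'(0) and L{y'} = sY - y(0), with y(0) = -2, y'(0) = -2) turn the left side into (s^2 - 2*s - 7)Y - (-2*s + 2).
The right side is L{t^2} = 2/s^3.
So (s^2 - 2*s - 7)Y = 2/s^3 + (-2*s + 2).
Solve for Y(s) and write it as one ratio of polynomials.

Y(s) = (-2*s^4 + 2*s^3 + 2)/(s^5 - 2*s^4 - 7*s^3)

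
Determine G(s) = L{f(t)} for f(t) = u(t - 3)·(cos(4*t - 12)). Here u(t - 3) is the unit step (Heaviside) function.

By the second shifting theorem, L{u(t - c)·g(t - c)} = e^(-cs)·H(s) with c = 3 and H(s) = L{g(t)}.
L{cos(4t)} = s/(s^2 + 16).

G(s) = s*exp(-3*s)/(s^2 + 16)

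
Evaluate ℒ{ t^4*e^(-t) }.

L{t^4} = 4!/s^5 = 24/s^5.
By the first shifting theorem, multiplying by e^(-t) replaces s with s + 1.

24/(s + 1)^5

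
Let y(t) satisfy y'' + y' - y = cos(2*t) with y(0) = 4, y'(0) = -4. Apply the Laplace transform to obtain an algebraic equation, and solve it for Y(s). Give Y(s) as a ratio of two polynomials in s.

Y(s) = (4*s^3 + 17*s)/(s^4 + s^3 + 3*s^2 + 4*s - 4)

Laplace-transform each side.
Using L{y''} = s^2 Y - s·y(0) - y'(0) and L{y'} = sY - y(0), with y(0) = 4, y'(0) = -4, the left side becomes (s^2 + s - 1)Y - (4*s).
The right side is L{cos(2*t)} = s/(s^2 + 4).
So (s^2 + s - 1)Y = s/(s^2 + 4) + (4*s).
Isolate Y and clear denominators.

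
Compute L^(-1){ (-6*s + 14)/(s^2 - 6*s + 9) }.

-4*t*exp(3*t) - 6*exp(3*t)

Factor the denominator: s^2 - 6*s + 9 = (s - 3)^2.
Partial fraction decomposition gives [-6/(s - 3)] + [-4/(s - 3)^2].
Invert each term: -6/(s - 3) ↔ -6e^(3t); -4/(s - 3)^2 ↔ -4t·e^(3t).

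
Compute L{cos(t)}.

L{cos(t)} = s/(s^2 + 1).

s/(s^2 + 1)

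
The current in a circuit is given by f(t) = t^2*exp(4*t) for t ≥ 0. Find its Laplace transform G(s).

L{t^2} = 2!/s^3 = 2/s^3.
By the first shifting theorem, multiplying by e^(4t) replaces s with s - 4.

G(s) = 2/(s - 4)^3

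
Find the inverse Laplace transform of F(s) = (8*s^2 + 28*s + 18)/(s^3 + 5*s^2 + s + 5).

3*sin(t) + 5*cos(t) + 3*exp(-5*t)

Factor the denominator: s^3 + 5*s^2 + s + 5 = (s + 5)*(s^2 + 1).
Partial fraction decomposition gives [3/(s + 5)] + [5*s/(s^2 + 1)] + [3/(s^2 + 1)].
Invert each term: 3/(s + 5) ↔ 3e^(-5t); 5·s/(s^2 + 1) ↔ 5cos(t); 3·1/(s^2 + 1) ↔ 3sin(t).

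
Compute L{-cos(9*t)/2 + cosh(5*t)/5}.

The transform is linear, so treat each term independently.
(1/5)·[L{cosh(5t)} = s/(s^2 - 25)]; (-1/2)·[L{cos(9t)} = s/(s^2 + 81)].

-s/(2*(s^2 + 81)) + s/(5*(s^2 - 25))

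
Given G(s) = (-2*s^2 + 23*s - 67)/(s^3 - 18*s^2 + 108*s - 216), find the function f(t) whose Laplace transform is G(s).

f(t) = -t^2*exp(6*t)/2 - t*exp(6*t) - 2*exp(6*t)

Factor the denominator: s^3 - 18*s^2 + 108*s - 216 = (s - 6)^3.
Partial fraction decomposition gives [-2/(s - 6)] + [-1/(s - 6)^2] + [-1/(s - 6)^3].
Invert each term: -2/(s - 6) ↔ -2e^(6t); -1/(s - 6)^2 ↔ -t·e^(6t); -1/(s - 6)^3 ↔ (-1/2)t^2·e^(6t).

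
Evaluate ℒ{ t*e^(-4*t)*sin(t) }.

L{sin(t)} = 1/(s^2 + 1).
Multiplying by e^(-4t) shifts s → s + 4, so L{e^(-4*t)*sin(t)} = 1/((s + 4)^2 + 1).
Then apply L{t·g(t)} = -d/ds[H(s)] with H(s) = 1/((s + 4)^2 + 1):
differentiating 1 time and applying the sign gives 2*(s + 4)/(s^2 + 8*s + 17)^2.

2*(s + 4)/(s^2 + 8*s + 17)^2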